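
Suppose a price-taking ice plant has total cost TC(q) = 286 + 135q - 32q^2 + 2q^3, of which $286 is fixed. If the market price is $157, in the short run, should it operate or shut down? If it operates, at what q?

Produce at q = 11

Strip out fixed cost: VC = 135q - 32q^2 + 2q^3. Then AVC = 135 - 32q + 2q^2 and MC = 135 - 64q + 6q^2.
AVC hits its minimum where MC = AVC, at q = 8, giving min AVC = 135 - 32·8 + 2·8^2 = $7.
P = $157 exceeds min AVC = $7, so the firm stays open.
Set P = MC: 157 = 135 - 64q + 6q^2 → -22 - 64q + 6q^2 = 0. The roots are q = -1/3 and q = 11; the profit-maximizing output is on the rising part of MC, so q* = 11.
Check: AVC at q = 11 is $25 ≤ P, so revenue covers variable cost.
Profit = P·q − TC = 157·11 − 561 = $1166.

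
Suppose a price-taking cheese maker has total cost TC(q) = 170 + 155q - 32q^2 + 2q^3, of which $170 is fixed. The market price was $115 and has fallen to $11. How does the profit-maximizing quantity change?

MC = 155 - 64q + 6q^2; the shutdown threshold is min AVC = $27 (at q = 8).
With P = $115 above the shutdown price, P = MC gives q = 10.
At P = $11 < min AVC = $27, price no longer covers variable cost at any output, so the firm shuts down: q = 0.

Output falls from 10 to 0 (the firm shuts down)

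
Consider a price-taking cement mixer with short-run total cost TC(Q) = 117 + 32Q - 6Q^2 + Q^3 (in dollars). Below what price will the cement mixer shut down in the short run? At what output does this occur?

$23 per unit, at Q = 3

The shutdown price is the minimum of AVC. VC = 32Q - 6Q^2 + Q^3, so AVC = 32 - 6Q + Q^2.
At the minimum of AVC, MC = AVC. MC = 32 - 12Q + 3Q^2; setting MC = AVC gives 2Q^2 - 6Q = 0, so Q = 3. min AVC = 23.
The firm shuts down for any P below $23.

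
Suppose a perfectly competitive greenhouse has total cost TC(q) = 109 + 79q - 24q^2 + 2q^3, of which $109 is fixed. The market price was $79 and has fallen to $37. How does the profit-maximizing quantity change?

MC = 79 - 48q + 6q^2; the shutdown threshold is min AVC = $7 (at q = 6).
With P = $79 above the shutdown price, P = MC gives q = 8.
At P = $37 ≥ min AVC, set P = MC: q = 7. The firm stays open but cuts output.

Output falls from 8 to 7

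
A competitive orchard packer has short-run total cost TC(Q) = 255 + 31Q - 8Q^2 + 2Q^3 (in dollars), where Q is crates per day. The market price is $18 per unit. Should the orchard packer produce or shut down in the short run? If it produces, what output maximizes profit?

Shut down

From TC, MC = TC'(Q) = 31 - 16Q + 6Q^2 and AVC = VC/Q = 31 - 8Q + 2Q^2.
AVC is minimized where dAVC/dQ = -8 + 4Q = 0, at Q = 2; min AVC = 31 - 8·2 + 2·2^2 = $23.
P = $18 lies below min AVC = $23; no output level covers variable cost.
Best response: produce nothing and absorb the $255 fixed cost.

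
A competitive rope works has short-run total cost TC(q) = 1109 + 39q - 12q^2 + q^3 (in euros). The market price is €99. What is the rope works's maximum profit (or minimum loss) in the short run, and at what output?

Profit = -€309 at q = 10

AVC = 39 - 12q + q^2 has its minimum €3 at q = 6; price €99 clears that bar, so the firm operates.
MC = 39 - 24q + 3q^2. Setting P = MC and taking the root on the rising branch gives q* = 10.
TR = 99·10 = 990. TC = 1109 + 190 = 1299. Profit = 990 − 1299 = -€309.
Shutting down would mean losing the fixed cost of €1109, so operating at a loss of €309 is better by €800.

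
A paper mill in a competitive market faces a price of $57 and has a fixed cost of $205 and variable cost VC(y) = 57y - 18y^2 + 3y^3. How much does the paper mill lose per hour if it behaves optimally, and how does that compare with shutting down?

Profit = -$109 at y = 4

AVC = 57 - 18y + 3y^2 has its minimum $30 at y = 3; price $57 clears that bar, so the firm operates.
With MC = 57 - 36y + 9y^2, P = MC on the upward-sloping part at y* = 4.
TR = 57·4 = 228. TC = 205 + 132 = 337. Profit = 228 − 337 = -$109.
By producing, the firm covers all variable cost plus $96 of fixed cost; shutting down would lose the full $205.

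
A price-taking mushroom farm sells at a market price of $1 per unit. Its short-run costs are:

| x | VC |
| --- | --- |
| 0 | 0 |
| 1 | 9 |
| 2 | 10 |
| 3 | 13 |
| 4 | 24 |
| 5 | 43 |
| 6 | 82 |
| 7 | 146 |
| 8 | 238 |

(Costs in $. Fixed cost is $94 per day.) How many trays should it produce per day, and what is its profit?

x = 0 (shut down); profit = -$94

Tabulate TR − TC: x=0: -94; x=1: -102; x=2: -102; x=3: -104; x=4: -114; x=5: -132; x=6: -170; x=7: -233; x=8: -324.
Profit is highest at x = 0. Equivalently, the lowest AVC in the table is 13/3 ≈ $4.33 at x = 3, and P = $1 falls below it — price never covers variable cost, so the firm shuts down and loses only its fixed cost.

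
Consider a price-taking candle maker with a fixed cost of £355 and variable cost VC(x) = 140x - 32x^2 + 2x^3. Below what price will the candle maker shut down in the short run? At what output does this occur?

The firm shuts down when price falls below the minimum of average variable cost. AVC = VC/x = 140 - 32x + 2x^2.
At the minimum of AVC, MC = AVC. MC = 140 - 64x + 6x^2; setting MC = AVC gives 4x^2 - 32x = 0, so x = 8. min AVC = 12.
For P < £12 the firm produces nothing.

£12 per unit, at x = 8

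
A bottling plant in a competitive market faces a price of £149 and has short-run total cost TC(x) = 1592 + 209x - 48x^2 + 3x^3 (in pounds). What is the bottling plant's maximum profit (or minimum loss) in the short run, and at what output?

Profit = -£392 at x = 10

AVC = 209 - 48x + 3x^2 has its minimum £17 at x = 8; price £149 clears that bar, so the firm operates.
With MC = 209 - 96x + 9x^2, P = MC on the upward-sloping part at x* = 10.
TR = 149·10 = 1490. TC = 1592 + 290 = 1882. Profit = 1490 − 1882 = -£392.
That loss of £392 beats the £1592 the firm would lose by shutting down; producing recovers £1200 of fixed cost.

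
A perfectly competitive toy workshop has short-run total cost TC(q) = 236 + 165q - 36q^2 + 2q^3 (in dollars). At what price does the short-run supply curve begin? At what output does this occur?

$3 per unit, at q = 9

Short-run supply begins at min AVC. From VC = 165q - 36q^2 + 2q^3, AVC = 165 - 36q + 2q^2.
At the minimum of AVC, MC = AVC. MC = 165 - 72q + 6q^2; setting MC = AVC gives 4q^2 - 36q = 0, so q = 9. min AVC = 3.
For P < $3 the firm produces nothing.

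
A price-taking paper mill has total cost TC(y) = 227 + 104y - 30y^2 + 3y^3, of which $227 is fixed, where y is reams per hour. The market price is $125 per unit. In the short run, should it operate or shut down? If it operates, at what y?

Strip out fixed cost: VC = 104y - 30y^2 + 3y^3. Then AVC = 104 - 30y + 3y^2 and MC = 104 - 60y + 9y^2.
AVC is minimized where dAVC/dy = -30 + 6y = 0, at y = 5; min AVC = 104 - 30·5 + 3·5^2 = $29.
P = $125 exceeds min AVC = $29, so the firm stays open.
Solving P = MC: -21 - 60y + 9y^2 = 0 ⇒ y = -1/3 or 7. On the upward-sloping branch, y* = 7.
Check: AVC at y = 7 is $41 ≤ P, so revenue covers variable cost.
Profit = P·y − TC = 125·7 − 514 = $361.

Produce at y = 7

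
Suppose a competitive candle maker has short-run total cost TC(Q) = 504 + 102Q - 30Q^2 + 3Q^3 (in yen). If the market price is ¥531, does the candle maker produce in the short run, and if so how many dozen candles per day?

Produce at Q = 11

Strip out fixed cost: VC = 102Q - 30Q^2 + 3Q^3. Then AVC = 102 - 30Q + 3Q^2 and MC = 102 - 60Q + 9Q^2.
The AVC parabola has its vertex at Q = 30/6 = 5, where AVC = 102 - 30·5 + 3·5^2 = ¥27.
P = ¥531 exceeds min AVC = ¥27, so the firm stays open.
Set P = MC: 531 = 102 - 60Q + 9Q^2 → -429 - 60Q + 9Q^2 = 0. The roots are Q = -13/3 and Q = 11; the profit-maximizing output is on the rising part of MC, so Q* = 11.
Check: AVC at Q = 11 is ¥135 ≤ P, so revenue covers variable cost.
Profit = P·Q − TC = 531·11 − 1989 = ¥3852.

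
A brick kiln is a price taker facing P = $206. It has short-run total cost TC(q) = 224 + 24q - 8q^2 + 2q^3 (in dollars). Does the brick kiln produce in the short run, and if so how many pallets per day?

Produce at q = 7

Strip out fixed cost: VC = 24q - 8q^2 + 2q^3. Then AVC = 24 - 8q + 2q^2 and MC = 24 - 16q + 6q^2.
AVC is minimized where dAVC/dq = -8 + 4q = 0, at q = 2; min AVC = 24 - 8·2 + 2·2^2 = $16.
Because $206 ≥ $16, revenue can cover variable cost; the firm operates.
Solving P = MC: -182 - 16q + 6q^2 = 0 ⇒ q = -13/3 or 7. On the upward-sloping branch, q* = 7.
Check: AVC at q = 7 is $66 ≤ P, so revenue covers variable cost.
Profit = P·q − TC = 206·7 − 686 = $756.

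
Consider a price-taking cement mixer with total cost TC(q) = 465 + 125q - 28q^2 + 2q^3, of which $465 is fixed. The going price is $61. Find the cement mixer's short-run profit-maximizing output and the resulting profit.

AVC = 125 - 28q + 2q^2 has its minimum $27 at q = 7; price $61 clears that bar, so the firm operates.
MC = 125 - 56q + 6q^2. Setting P = MC and taking the root on the rising branch gives q* = 8.
TR = 61·8 = 488. TC = 465 + 232 = 697. Profit = 488 − 697 = -$209.
By producing, the firm covers all variable cost plus $256 of fixed cost; shutting down would lose the full $465.

Profit = -$209 at q = 8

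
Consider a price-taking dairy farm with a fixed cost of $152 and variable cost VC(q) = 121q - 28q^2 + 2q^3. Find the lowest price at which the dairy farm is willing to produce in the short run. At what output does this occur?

Short-run supply begins at min AVC. From VC = 121q - 28q^2 + 2q^3, AVC = 121 - 28q + 2q^2.
dAVC/dq = -28 + 4q = 0 gives q = 7. min AVC = 121 - 28·7 + 2·7^2 = 23.
For P < $23 the firm produces nothing.

$23 per unit, at q = 7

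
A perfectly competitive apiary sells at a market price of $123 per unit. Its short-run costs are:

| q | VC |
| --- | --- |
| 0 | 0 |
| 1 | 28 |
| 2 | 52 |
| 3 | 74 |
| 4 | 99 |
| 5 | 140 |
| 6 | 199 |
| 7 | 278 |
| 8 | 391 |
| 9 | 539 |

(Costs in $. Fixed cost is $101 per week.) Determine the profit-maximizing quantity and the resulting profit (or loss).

q = 8; profit = $492

Profit at each row (π = 123q − TC): q=0: -101; q=1: -6; q=2: 93; q=3: 194; q=4: 292; q=5: 374; q=6: 438; q=7: 482; q=8: 492; q=9: 467.
Profit is maximized at q = 8. AVC there is 391/8 = $48.88 ≤ P, so producing beats shutting down (which would give -$101).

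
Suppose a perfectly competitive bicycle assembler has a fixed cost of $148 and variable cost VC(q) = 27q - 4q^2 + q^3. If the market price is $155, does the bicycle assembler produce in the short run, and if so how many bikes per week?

Variable cost is VC = 27q - 4q^2 + q^3, so AVC = VC/q = 27 - 4q + q^2 and MC = dTC/dq = 27 - 8q + 3q^2.
The AVC parabola has its vertex at q = 4/2 = 2, where AVC = 27 - 4·2 + 2^2 = $23.
Since P = $155 ≥ min AVC = $23, price covers variable cost and the firm should produce.
Set P = MC: 155 = 27 - 8q + 3q^2 → -128 - 8q + 3q^2 = 0. The roots are q = -16/3 and q = 8; the profit-maximizing output is on the rising part of MC, so q* = 8.
Check: AVC at q = 8 is $59 ≤ P, so revenue covers variable cost.
Profit = P·q − TC = 155·8 − 620 = $620.

Produce at q = 8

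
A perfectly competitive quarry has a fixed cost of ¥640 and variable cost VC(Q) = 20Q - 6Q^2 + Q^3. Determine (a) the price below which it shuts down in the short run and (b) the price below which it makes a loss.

AVC = 20 - 6Q + Q^2; minimized at Q = 3, giving min AVC = ¥11. That is the shutdown price.
ATC = 640/Q + 20 - 6Q + Q^2. Setting dATC/dQ = −640/Q^2 − 6 + 2Q = 0 gives Q = 8 (since 2·8^3 − 6·8^2 = 640).
min ATC = 640/8 + 20 − 6·8 + 8^2 = ¥116. That is the break-even price.
For ¥11 ≤ P < ¥116 the firm produces at a loss; below ¥11 it shuts down.

Shutdown price = ¥11; break-even price = ¥116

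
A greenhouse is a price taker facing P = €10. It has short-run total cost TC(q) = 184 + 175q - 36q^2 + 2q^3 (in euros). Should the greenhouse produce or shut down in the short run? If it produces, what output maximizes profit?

Variable cost is VC = 175q - 36q^2 + 2q^3, so AVC = VC/q = 175 - 36q + 2q^2 and MC = dTC/dq = 175 - 72q + 6q^2.
AVC hits its minimum where MC = AVC, at q = 9, giving min AVC = 175 - 36·9 + 2·9^2 = €13.
P = €10 lies below min AVC = €13; no output level covers variable cost.
Shutting down limits the loss to fixed cost, €184.

Shut down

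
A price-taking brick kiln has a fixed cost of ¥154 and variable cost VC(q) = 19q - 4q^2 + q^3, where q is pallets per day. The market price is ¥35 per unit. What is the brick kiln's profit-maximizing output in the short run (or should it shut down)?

Variable cost is VC = 19q - 4q^2 + q^3, so AVC = VC/q = 19 - 4q + q^2 and MC = dTC/dq = 19 - 8q + 3q^2.
AVC hits its minimum where MC = AVC, at q = 2, giving min AVC = 19 - 4·2 + 2^2 = ¥15.
P = ¥35 exceeds min AVC = ¥15, so the firm stays open.
Set P = MC: 35 = 19 - 8q + 3q^2 → -16 - 8q + 3q^2 = 0. The roots are q = -4/3 and q = 4; the profit-maximizing output is on the rising part of MC, so q* = 4.
Check: AVC at q = 4 is ¥19 ≤ P, so revenue covers variable cost.
Profit = P·q − TC = 35·4 − 230 = -¥90, a loss, but smaller than the ¥154 fixed cost the firm would lose by shutting down.

Produce at q = 4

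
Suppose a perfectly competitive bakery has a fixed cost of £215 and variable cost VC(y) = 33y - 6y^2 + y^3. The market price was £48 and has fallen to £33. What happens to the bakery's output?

AVC = 33 - 6y + y^2, minimized at y = 3 where min AVC = £24. MC = 33 - 12y + 3y^2.
With P = £48 above the shutdown price, P = MC gives y = 5.
At P = £33 ≥ min AVC, set P = MC: y = 4. The firm stays open but cuts output.

Output falls from 5 to 4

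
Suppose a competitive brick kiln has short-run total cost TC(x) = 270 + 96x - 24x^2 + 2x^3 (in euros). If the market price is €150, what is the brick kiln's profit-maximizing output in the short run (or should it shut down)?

Produce at x = 9

Variable cost is VC = 96x - 24x^2 + 2x^3, so AVC = VC/x = 96 - 24x + 2x^2 and MC = dTC/dx = 96 - 48x + 6x^2.
AVC hits its minimum where MC = AVC, at x = 6, giving min AVC = 96 - 24·6 + 2·6^2 = €24.
P = €150 exceeds min AVC = €24, so the firm stays open.
Set P = MC: 150 = 96 - 48x + 6x^2 → -54 - 48x + 6x^2 = 0. The roots are x = -1 and x = 9; the profit-maximizing output is on the rising part of MC, so x* = 9.
Check: AVC at x = 9 is €42 ≤ P, so revenue covers variable cost.
Profit = P·x − TC = 150·9 − 648 = €702.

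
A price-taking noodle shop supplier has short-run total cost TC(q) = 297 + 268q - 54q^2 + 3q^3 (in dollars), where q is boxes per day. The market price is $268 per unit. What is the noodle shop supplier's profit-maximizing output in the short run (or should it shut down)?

From TC, MC = TC'(q) = 268 - 108q + 9q^2 and AVC = VC/q = 268 - 54q + 3q^2.
AVC hits its minimum where MC = AVC, at q = 9, giving min AVC = 268 - 54·9 + 3·9^2 = $25.
Since P = $268 ≥ min AVC = $25, price covers variable cost and the firm should produce.
Set P = MC: 268 = 268 - 108q + 9q^2 → -108q + 9q^2 = 0. The roots are q = 0 and q = 12; the profit-maximizing output is on the rising part of MC, so q* = 12.
Check: AVC at q = 12 is $52 ≤ P, so revenue covers variable cost.
Profit = P·q − TC = 268·12 − 921 = $2295.

Produce at q = 12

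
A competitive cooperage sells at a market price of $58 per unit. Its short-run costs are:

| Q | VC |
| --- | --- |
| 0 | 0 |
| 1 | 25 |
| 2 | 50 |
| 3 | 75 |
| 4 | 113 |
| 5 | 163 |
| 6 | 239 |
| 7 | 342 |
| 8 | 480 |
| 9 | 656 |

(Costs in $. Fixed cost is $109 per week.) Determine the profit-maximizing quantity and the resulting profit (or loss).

Q = 5; profit = $18

Profit at each row (π = 58Q − TC): Q=0: -109; Q=1: -76; Q=2: -43; Q=3: -10; Q=4: 10; Q=5: 18; Q=6: 0; Q=7: -45; Q=8: -125; Q=9: -243.
Profit is maximized at Q = 5. AVC there is 163/5 = $32.60 ≤ P, so producing beats shutting down (which would give -$109).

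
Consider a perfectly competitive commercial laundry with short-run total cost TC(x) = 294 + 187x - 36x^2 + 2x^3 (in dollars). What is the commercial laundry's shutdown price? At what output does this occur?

$25 per unit, at x = 9

The firm shuts down when price falls below the minimum of average variable cost. AVC = VC/x = 187 - 36x + 2x^2.
At the minimum of AVC, MC = AVC. MC = 187 - 72x + 6x^2; setting MC = AVC gives 4x^2 - 36x = 0, so x = 9. min AVC = 25.
The firm shuts down for any P below $25.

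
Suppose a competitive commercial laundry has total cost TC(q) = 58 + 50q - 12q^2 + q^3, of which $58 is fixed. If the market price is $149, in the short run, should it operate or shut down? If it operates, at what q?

Strip out fixed cost: VC = 50q - 12q^2 + q^3. Then AVC = 50 - 12q + q^2 and MC = 50 - 24q + 3q^2.
AVC is minimized where dAVC/dq = -12 + 2q = 0, at q = 6; min AVC = 50 - 12·6 + 6^2 = $14.
Since P = $149 ≥ min AVC = $14, price covers variable cost and the firm should produce.
Set P = MC: 149 = 50 - 24q + 3q^2 → -99 - 24q + 3q^2 = 0. The roots are q = -3 and q = 11; the profit-maximizing output is on the rising part of MC, so q* = 11.
Check: AVC at q = 11 is $39 ≤ P, so revenue covers variable cost.
Profit = P·q − TC = 149·11 − 487 = $1152.

Produce at q = 11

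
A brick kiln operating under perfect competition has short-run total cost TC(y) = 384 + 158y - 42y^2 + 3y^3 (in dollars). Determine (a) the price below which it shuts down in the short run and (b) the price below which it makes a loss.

Shutdown price = $11; break-even price = $62

Shutdown price = min AVC. AVC = 158 - 42y + 3y^2, with vertex at y = 7 and minimum $11.
ATC = 384/y + 158 - 42y + 3y^2. Setting dATC/dy = −384/y^2 − 42 + 6y = 0 gives y = 8 (since 6·8^3 − 42·8^2 = 384).
min ATC = 384/8 + 158 − 42·8 + 3·8^2 = $62. That is the break-even price.
Between these two prices the firm operates at a loss; above $62 it earns a profit.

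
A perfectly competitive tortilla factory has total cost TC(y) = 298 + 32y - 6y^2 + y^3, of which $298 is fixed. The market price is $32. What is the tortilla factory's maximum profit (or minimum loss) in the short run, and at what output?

Profit = -$266 at y = 4

AVC = 32 - 6y + y^2; min AVC = $23 at y = 3. Since P = $32 ≥ min AVC, the firm produces.
With MC = 32 - 12y + 3y^2, P = MC on the upward-sloping part at y* = 4.
TR = 32·4 = 128. TC = 298 + 96 = 394. Profit = 128 − 394 = -$266.
By producing, the firm covers all variable cost plus $32 of fixed cost; shutting down would lose the full $298.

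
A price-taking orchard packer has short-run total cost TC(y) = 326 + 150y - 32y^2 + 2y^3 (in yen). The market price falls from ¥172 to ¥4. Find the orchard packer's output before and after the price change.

Output falls from 11 to 0 (the firm shuts down)

AVC = 150 - 32y + 2y^2, minimized at y = 8 where min AVC = ¥22. MC = 150 - 64y + 6y^2.
With P = ¥172 above the shutdown price, P = MC gives y = 11.
At P = ¥4 < min AVC = ¥22, price no longer covers variable cost at any output, so the firm shuts down: y = 0.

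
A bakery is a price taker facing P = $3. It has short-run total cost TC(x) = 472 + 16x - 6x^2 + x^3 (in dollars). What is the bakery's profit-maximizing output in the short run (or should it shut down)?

Shut down

Variable cost is VC = 16x - 6x^2 + x^3, so AVC = VC/x = 16 - 6x + x^2 and MC = dTC/dx = 16 - 12x + 3x^2.
The AVC parabola has its vertex at x = 6/2 = 3, where AVC = 16 - 6·3 + 3^2 = $7.
P = $3 lies below min AVC = $7; no output level covers variable cost.
Best response: produce nothing and absorb the $472 fixed cost.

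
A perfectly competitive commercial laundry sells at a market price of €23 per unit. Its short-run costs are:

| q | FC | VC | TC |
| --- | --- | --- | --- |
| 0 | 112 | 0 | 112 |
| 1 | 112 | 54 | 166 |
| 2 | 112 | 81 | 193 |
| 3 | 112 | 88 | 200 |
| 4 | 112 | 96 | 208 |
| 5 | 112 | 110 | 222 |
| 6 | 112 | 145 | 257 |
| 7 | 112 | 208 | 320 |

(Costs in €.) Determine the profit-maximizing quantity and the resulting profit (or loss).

q = 5; profit = -€107

Tabulate TR − TC: q=0: -112; q=1: -143; q=2: -147; q=3: -131; q=4: -116; q=5: -107; q=6: -119; q=7: -159.
Profit is maximized at q = 5. AVC there is 110/5 = €22 ≤ P, so producing beats shutting down (which would give -€112).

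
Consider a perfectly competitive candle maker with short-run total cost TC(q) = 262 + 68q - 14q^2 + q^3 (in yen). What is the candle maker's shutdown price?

Short-run supply begins at min AVC. From VC = 68q - 14q^2 + q^3, AVC = 68 - 14q + q^2.
dAVC/dq = -14 + 2q = 0 gives q = 7. min AVC = 68 - 14·7 + 7^2 = 19.
The firm shuts down for any P below ¥19.

¥19 per unit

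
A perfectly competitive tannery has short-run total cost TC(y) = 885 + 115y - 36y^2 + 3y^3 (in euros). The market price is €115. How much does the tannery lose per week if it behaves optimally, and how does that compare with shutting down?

AVC = 115 - 36y + 3y^2 has its minimum €7 at y = 6; price €115 clears that bar, so the firm operates.
MC = 115 - 72y + 9y^2. Setting P = MC and taking the root on the rising branch gives y* = 8.
TR = 115·8 = 920. TC = 885 + 152 = 1037. Profit = 920 − 1037 = -€117.
By producing, the firm covers all variable cost plus €768 of fixed cost; shutting down would lose the full €885.

Profit = -€117 at y = 8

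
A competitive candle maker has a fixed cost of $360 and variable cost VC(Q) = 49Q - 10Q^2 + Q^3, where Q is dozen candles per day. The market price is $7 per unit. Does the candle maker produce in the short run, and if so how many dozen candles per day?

Variable cost is VC = 49Q - 10Q^2 + Q^3, so AVC = VC/Q = 49 - 10Q + Q^2 and MC = dTC/dQ = 49 - 20Q + 3Q^2.
The AVC parabola has its vertex at Q = 10/2 = 5, where AVC = 49 - 10·5 + 5^2 = $24.
With P < min AVC ($7 < $24), every unit sold adds to the loss.
Shutting down limits the loss to fixed cost, $360.

Shut down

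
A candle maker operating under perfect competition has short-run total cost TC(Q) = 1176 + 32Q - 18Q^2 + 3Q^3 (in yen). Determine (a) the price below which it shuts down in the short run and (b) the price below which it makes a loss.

Shutdown price = ¥5; break-even price = ¥221

Shutdown price = min AVC. AVC = 32 - 18Q + 3Q^2, with vertex at Q = 3 and minimum ¥5.
ATC = 1176/Q + 32 - 18Q + 3Q^2. Setting dATC/dQ = −1176/Q^2 − 18 + 6Q = 0 gives Q = 7 (since 6·7^3 − 18·7^2 = 1176).
min ATC = 1176/7 + 32 − 18·7 + 3·7^2 = ¥221. That is the break-even price.
Between these two prices the firm operates at a loss; above ¥221 it earns a profit.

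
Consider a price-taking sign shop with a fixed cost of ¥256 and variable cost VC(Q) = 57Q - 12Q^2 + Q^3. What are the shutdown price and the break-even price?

AVC = 57 - 12Q + Q^2; minimized at Q = 6, giving min AVC = ¥21. That is the shutdown price.
ATC = 256/Q + 57 - 12Q + Q^2. Setting dATC/dQ = −256/Q^2 − 12 + 2Q = 0 gives Q = 8 (since 2·8^3 − 12·8^2 = 256).
min ATC = 256/8 + 57 − 12·8 + 8^2 = ¥57. That is the break-even price.
For ¥21 ≤ P < ¥57 the firm produces at a loss; below ¥21 it shuts down.

Shutdown price = ¥21; break-even price = ¥57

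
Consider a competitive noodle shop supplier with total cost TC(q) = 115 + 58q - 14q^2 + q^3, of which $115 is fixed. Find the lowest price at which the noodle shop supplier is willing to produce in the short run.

Short-run supply begins at min AVC. From VC = 58q - 14q^2 + q^3, AVC = 58 - 14q + q^2.
At the minimum of AVC, MC = AVC. MC = 58 - 28q + 3q^2; setting MC = AVC gives 2q^2 - 14q = 0, so q = 7. min AVC = 9.
So the shutdown price is $9.

$9 per unit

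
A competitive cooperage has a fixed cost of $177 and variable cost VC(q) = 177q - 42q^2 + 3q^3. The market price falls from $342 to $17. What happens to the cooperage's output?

AVC = 177 - 42q + 3q^2, minimized at q = 7 where min AVC = $30. MC = 177 - 84q + 9q^2.
With P = $342 above the shutdown price, P = MC gives q = 11.
At P = $17 < min AVC = $30, price no longer covers variable cost at any output, so the firm shuts down: q = 0.

Output falls from 11 to 0 (the firm shuts down)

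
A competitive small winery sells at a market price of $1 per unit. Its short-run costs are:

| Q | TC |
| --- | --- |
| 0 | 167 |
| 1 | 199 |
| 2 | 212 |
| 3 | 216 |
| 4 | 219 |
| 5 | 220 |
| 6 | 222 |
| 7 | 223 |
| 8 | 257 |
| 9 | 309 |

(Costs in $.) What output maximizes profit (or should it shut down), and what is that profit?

Profit at each row (π = 1Q − TC): Q=0: -167; Q=1: -198; Q=2: -210; Q=3: -213; Q=4: -215; Q=5: -215; Q=6: -216; Q=7: -216; Q=8: -249; Q=9: -300.
Profit is highest at Q = 0. Equivalently, the lowest AVC in the table is 56/7 ≈ $8 at Q = 7, and P = $1 falls below it — price never covers variable cost, so the firm shuts down and loses only its fixed cost.

Q = 0 (shut down); profit = -$167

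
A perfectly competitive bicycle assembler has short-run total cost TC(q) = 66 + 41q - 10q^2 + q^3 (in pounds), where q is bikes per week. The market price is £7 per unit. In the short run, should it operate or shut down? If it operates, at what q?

Shut down

Variable cost is VC = 41q - 10q^2 + q^3, so AVC = VC/q = 41 - 10q + q^2 and MC = dTC/dq = 41 - 20q + 3q^2.
AVC hits its minimum where MC = AVC, at q = 5, giving min AVC = 41 - 10·5 + 5^2 = £16.
P = £7 lies below min AVC = £16; no output level covers variable cost.
The firm minimizes its loss by shutting down and losing only its fixed cost of £66.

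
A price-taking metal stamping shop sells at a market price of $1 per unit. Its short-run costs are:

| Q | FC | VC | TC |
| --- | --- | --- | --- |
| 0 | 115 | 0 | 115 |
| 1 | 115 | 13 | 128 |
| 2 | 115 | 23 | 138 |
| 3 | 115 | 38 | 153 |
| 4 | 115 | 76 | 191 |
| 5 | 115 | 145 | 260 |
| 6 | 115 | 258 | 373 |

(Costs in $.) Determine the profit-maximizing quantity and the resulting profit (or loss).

Compute π = P·Q − TC at each output: Q=0: -115; Q=1: -127; Q=2: -136; Q=3: -150; Q=4: -187; Q=5: -255; Q=6: -367.
Profit is highest at Q = 0. Equivalently, the lowest AVC in the table is 23/2 ≈ $11.50 at Q = 2, and P = $1 falls below it — price never covers variable cost, so the firm shuts down and loses only its fixed cost.

Q = 0 (shut down); profit = -$115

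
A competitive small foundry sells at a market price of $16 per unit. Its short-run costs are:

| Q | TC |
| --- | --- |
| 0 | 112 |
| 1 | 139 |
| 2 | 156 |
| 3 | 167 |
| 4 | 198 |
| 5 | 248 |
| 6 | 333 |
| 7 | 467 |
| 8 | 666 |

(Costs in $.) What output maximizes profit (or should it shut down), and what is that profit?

Profit at each row (π = 16Q − TC): Q=0: -112; Q=1: -123; Q=2: -124; Q=3: -119; Q=4: -134; Q=5: -168; Q=6: -237; Q=7: -355; Q=8: -538.
Profit is highest at Q = 0. Equivalently, the lowest AVC in the table is 55/3 ≈ $18.33 at Q = 3, and P = $16 falls below it — price never covers variable cost, so the firm shuts down and loses only its fixed cost.

Q = 0 (shut down); profit = -$112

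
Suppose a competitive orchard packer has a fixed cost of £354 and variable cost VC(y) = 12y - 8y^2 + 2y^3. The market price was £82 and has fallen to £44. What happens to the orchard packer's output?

AVC = 12 - 8y + 2y^2, minimized at y = 2 where min AVC = £4. MC = 12 - 16y + 6y^2.
With P = £82 above the shutdown price, P = MC gives y = 5.
At P = £44 ≥ min AVC, set P = MC: y = 4. The firm stays open but cuts output.

Output falls from 5 to 4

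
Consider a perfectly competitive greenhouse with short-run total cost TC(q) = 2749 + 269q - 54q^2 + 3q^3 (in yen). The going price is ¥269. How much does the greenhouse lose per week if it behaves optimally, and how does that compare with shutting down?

AVC = 269 - 54q + 3q^2 has its minimum ¥26 at q = 9; price ¥269 clears that bar, so the firm operates.
MC = 269 - 108q + 9q^2. Setting P = MC and taking the root on the rising branch gives q* = 12.
TR = 269·12 = 3228. TC = 2749 + 636 = 3385. Profit = 3228 − 3385 = -¥157.
Shutting down would mean losing the fixed cost of ¥2749, so operating at a loss of ¥157 is better by ¥2592.

Profit = -¥157 at q = 12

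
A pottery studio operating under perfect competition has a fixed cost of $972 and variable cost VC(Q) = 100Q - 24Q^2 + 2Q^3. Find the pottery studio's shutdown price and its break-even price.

Shutdown price = $28; break-even price = $154

AVC = 100 - 24Q + 2Q^2; minimized at Q = 6, giving min AVC = $28. That is the shutdown price.
ATC = 972/Q + 100 - 24Q + 2Q^2. Setting dATC/dQ = −972/Q^2 − 24 + 4Q = 0 gives Q = 9 (since 4·9^3 − 24·9^2 = 972).
min ATC = 972/9 + 100 − 24·9 + 2·9^2 = $154. That is the break-even price.
Between these two prices the firm operates at a loss; above $154 it earns a profit.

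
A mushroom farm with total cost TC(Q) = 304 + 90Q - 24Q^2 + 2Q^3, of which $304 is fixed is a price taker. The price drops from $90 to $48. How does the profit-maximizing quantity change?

Output falls from 8 to 7

AVC = 90 - 24Q + 2Q^2, minimized at Q = 6 where min AVC = $18. MC = 90 - 48Q + 6Q^2.
At P = $90 ≥ min AVC, set P = MC on the rising branch: Q = 8.
At P = $48 ≥ min AVC, set P = MC: Q = 7. The firm stays open but cuts output.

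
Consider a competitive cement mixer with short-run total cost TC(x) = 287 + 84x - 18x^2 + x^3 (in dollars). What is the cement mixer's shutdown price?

$3 per unit

The shutdown price is the minimum of AVC. VC = 84x - 18x^2 + x^3, so AVC = 84 - 18x + x^2.
dAVC/dx = -18 + 2x = 0 gives x = 9. min AVC = 84 - 18·9 + 9^2 = 3.
So the shutdown price is $3.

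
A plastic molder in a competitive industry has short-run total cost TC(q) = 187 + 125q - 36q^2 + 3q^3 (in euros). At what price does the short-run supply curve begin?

€17 per unit

The shutdown price is the minimum of AVC. VC = 125q - 36q^2 + 3q^3, so AVC = 125 - 36q + 3q^2.
At the minimum of AVC, MC = AVC. MC = 125 - 72q + 9q^2; setting MC = AVC gives 6q^2 - 36q = 0, so q = 6. min AVC = 17.
So the shutdown price is €17.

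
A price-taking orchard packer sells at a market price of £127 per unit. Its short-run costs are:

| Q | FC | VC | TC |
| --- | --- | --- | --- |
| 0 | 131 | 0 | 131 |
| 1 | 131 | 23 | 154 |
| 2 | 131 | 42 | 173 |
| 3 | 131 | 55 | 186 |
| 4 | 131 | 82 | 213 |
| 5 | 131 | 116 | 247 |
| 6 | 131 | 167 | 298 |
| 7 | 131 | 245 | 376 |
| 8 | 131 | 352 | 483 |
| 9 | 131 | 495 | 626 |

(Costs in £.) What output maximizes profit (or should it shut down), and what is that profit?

Q = 8; profit = £533

Profit at each row (π = 127Q − TC): Q=0: -131; Q=1: -27; Q=2: 81; Q=3: 195; Q=4: 295; Q=5: 388; Q=6: 464; Q=7: 513; Q=8: 533; Q=9: 517.
Profit is maximized at Q = 8. AVC there is 352/8 = £44 ≤ P, so producing beats shutting down (which would give -£131).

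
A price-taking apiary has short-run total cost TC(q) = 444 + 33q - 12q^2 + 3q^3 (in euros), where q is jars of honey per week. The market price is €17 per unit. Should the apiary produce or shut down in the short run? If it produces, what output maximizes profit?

Variable cost is VC = 33q - 12q^2 + 3q^3, so AVC = VC/q = 33 - 12q + 3q^2 and MC = dTC/dq = 33 - 24q + 9q^2.
The AVC parabola has its vertex at q = 12/6 = 2, where AVC = 33 - 12·2 + 3·2^2 = €21.
Since P = €17 < min AVC = €21, price fails to cover variable cost at any output.
Best response: produce nothing and absorb the €444 fixed cost.

Shut down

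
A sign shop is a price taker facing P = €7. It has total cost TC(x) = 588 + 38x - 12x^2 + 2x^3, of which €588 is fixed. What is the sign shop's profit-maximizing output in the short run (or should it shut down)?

Strip out fixed cost: VC = 38x - 12x^2 + 2x^3. Then AVC = 38 - 12x + 2x^2 and MC = 38 - 24x + 6x^2.
The AVC parabola has its vertex at x = 12/4 = 3, where AVC = 38 - 12·3 + 2·3^2 = €20.
P = €7 lies below min AVC = €20; no output level covers variable cost.
Best response: produce nothing and absorb the €588 fixed cost.

Shut down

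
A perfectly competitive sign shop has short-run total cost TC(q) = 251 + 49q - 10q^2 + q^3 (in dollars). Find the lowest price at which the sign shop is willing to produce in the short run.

The shutdown price is the minimum of AVC. VC = 49q - 10q^2 + q^3, so AVC = 49 - 10q + q^2.
dAVC/dq = -10 + 2q = 0 gives q = 5. min AVC = 49 - 10·5 + 5^2 = 24.
The firm shuts down for any P below $24.

$24 per unit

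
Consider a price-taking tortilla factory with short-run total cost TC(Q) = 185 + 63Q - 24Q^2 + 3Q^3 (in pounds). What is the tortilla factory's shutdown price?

The firm shuts down when price falls below the minimum of average variable cost. AVC = VC/Q = 63 - 24Q + 3Q^2.
At the minimum of AVC, MC = AVC. MC = 63 - 48Q + 9Q^2; setting MC = AVC gives 6Q^2 - 24Q = 0, so Q = 4. min AVC = 15.
The firm shuts down for any P below £15.

£15 per unit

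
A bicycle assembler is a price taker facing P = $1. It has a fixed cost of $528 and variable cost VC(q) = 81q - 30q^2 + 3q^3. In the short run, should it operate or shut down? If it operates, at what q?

From TC, MC = TC'(q) = 81 - 60q + 9q^2 and AVC = VC/q = 81 - 30q + 3q^2.
AVC hits its minimum where MC = AVC, at q = 5, giving min AVC = 81 - 30·5 + 3·5^2 = $6.
P = $1 lies below min AVC = $6; no output level covers variable cost.
The firm minimizes its loss by shutting down and losing only its fixed cost of $528.

Shut down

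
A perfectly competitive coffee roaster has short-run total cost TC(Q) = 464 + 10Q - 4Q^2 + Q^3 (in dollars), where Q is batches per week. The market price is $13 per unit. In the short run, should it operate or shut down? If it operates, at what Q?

Strip out fixed cost: VC = 10Q - 4Q^2 + Q^3. Then AVC = 10 - 4Q + Q^2 and MC = 10 - 8Q + 3Q^2.
AVC is minimized where dAVC/dQ = -4 + 2Q = 0, at Q = 2; min AVC = 10 - 4·2 + 2^2 = $6.
Because $13 ≥ $6, revenue can cover variable cost; the firm operates.
P = MC gives -3 - 8Q + 3Q^2 = 0, with roots -1/3 and 3. Take the larger (rising MC): Q* = 3.
Check: AVC at Q = 3 is $7 ≤ P, so revenue covers variable cost.
Profit = P·Q − TC = 13·3 − 485 = -$446, a loss, but smaller than the $464 fixed cost the firm would lose by shutting down.

Produce at Q = 3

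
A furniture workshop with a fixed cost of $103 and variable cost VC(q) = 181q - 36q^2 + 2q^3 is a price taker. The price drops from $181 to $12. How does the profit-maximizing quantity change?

MC = 181 - 72q + 6q^2; the shutdown threshold is min AVC = $19 (at q = 9).
At P = $181 ≥ min AVC, set P = MC on the rising branch: q = 12.
At P = $12 < min AVC = $19, price no longer covers variable cost at any output, so the firm shuts down: q = 0.

Output falls from 12 to 0 (the firm shuts down)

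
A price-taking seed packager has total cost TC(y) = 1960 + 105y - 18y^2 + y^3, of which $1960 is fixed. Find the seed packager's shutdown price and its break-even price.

Shutdown price = $24; break-even price = $189

Shutdown price = min AVC. AVC = 105 - 18y + y^2, with vertex at y = 9 and minimum $24.
ATC = 1960/y + 105 - 18y + y^2. Setting dATC/dy = −1960/y^2 − 18 + 2y = 0 gives y = 14 (since 2·14^3 − 18·14^2 = 1960).
min ATC = 1960/14 + 105 − 18·14 + 14^2 = $189. That is the break-even price.
For $24 ≤ P < $189 the firm produces at a loss; below $24 it shuts down.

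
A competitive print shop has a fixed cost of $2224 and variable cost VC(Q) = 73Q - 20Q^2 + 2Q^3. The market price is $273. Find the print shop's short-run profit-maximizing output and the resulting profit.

AVC = 73 - 20Q + 2Q^2 has its minimum $23 at Q = 5; price $273 clears that bar, so the firm operates.
With MC = 73 - 40Q + 6Q^2, P = MC on the upward-sloping part at Q* = 10.
TR = 273·10 = 2730. TC = 2224 + 730 = 2954. Profit = 2730 − 2954 = -$224.
Shutting down would mean losing the fixed cost of $2224, so operating at a loss of $224 is better by $2000.

Profit = -$224 at Q = 10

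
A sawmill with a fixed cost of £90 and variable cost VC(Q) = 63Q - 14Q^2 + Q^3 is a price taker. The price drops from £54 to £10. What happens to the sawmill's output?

Output falls from 9 to 0 (the firm shuts down)

MC = 63 - 28Q + 3Q^2; the shutdown threshold is min AVC = £14 (at Q = 7).
With P = £54 above the shutdown price, P = MC gives Q = 9.
At P = £10 < min AVC = £14, price no longer covers variable cost at any output, so the firm shuts down: Q = 0.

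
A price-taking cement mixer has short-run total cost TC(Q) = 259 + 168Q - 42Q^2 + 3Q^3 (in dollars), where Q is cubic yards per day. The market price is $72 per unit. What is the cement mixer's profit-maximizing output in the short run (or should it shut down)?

From TC, MC = TC'(Q) = 168 - 84Q + 9Q^2 and AVC = VC/Q = 168 - 42Q + 3Q^2.
The AVC parabola has its vertex at Q = 42/6 = 7, where AVC = 168 - 42·7 + 3·7^2 = $21.
P = $72 exceeds min AVC = $21, so the firm stays open.
P = MC gives 96 - 84Q + 9Q^2 = 0, with roots 4/3 and 8. Take the larger (rising MC): Q* = 8.
Check: AVC at Q = 8 is $24 ≤ P, so revenue covers variable cost.
Profit = P·Q − TC = 72·8 − 451 = $125.

Produce at Q = 8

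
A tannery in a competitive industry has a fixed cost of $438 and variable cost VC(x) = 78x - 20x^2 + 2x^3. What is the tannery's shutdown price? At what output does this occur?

$28 per unit, at x = 5

The shutdown price is the minimum of AVC. VC = 78x - 20x^2 + 2x^3, so AVC = 78 - 20x + 2x^2.
dAVC/dx = -20 + 4x = 0 gives x = 5. min AVC = 78 - 20·5 + 2·5^2 = 28.
So the shutdown price is $28.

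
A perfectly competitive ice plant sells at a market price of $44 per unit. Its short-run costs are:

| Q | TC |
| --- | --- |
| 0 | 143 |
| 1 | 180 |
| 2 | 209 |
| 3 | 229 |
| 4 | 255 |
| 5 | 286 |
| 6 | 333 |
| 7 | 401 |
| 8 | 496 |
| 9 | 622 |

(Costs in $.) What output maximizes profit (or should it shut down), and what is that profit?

Profit at each row (π = 44Q − TC): Q=0: -143; Q=1: -136; Q=2: -121; Q=3: -97; Q=4: -79; Q=5: -66; Q=6: -69; Q=7: -93; Q=8: -144; Q=9: -226.
Profit is maximized at Q = 5. AVC there is 143/5 = $28.60 ≤ P, so producing beats shutting down (which would give -$143).

Q = 5; profit = -$66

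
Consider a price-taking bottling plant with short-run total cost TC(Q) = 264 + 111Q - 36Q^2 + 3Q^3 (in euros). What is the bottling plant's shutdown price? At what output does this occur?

€3 per unit, at Q = 6

The shutdown price is the minimum of AVC. VC = 111Q - 36Q^2 + 3Q^3, so AVC = 111 - 36Q + 3Q^2.
dAVC/dQ = -36 + 6Q = 0 gives Q = 6. min AVC = 111 - 36·6 + 3·6^2 = 3.
For P < €3 the firm produces nothing.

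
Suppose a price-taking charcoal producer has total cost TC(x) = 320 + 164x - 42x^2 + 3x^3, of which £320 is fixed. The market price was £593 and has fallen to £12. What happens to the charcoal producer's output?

Output falls from 13 to 0 (the firm shuts down)

MC = 164 - 84x + 9x^2; the shutdown threshold is min AVC = £17 (at x = 7).
At P = £593 ≥ min AVC, set P = MC on the rising branch: x = 13.
At P = £12 < min AVC = £17, price no longer covers variable cost at any output, so the firm shuts down: x = 0.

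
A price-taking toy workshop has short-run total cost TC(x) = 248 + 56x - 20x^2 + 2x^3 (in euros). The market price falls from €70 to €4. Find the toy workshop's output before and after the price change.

MC = 56 - 40x + 6x^2; the shutdown threshold is min AVC = €6 (at x = 5).
With P = €70 above the shutdown price, P = MC gives x = 7.
At P = €4 < min AVC = €6, price no longer covers variable cost at any output, so the firm shuts down: x = 0.

Output falls from 7 to 0 (the firm shuts down)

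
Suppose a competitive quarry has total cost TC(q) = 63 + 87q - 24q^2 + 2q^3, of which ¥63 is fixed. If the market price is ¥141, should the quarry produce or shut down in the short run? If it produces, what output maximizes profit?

Strip out fixed cost: VC = 87q - 24q^2 + 2q^3. Then AVC = 87 - 24q + 2q^2 and MC = 87 - 48q + 6q^2.
AVC hits its minimum where MC = AVC, at q = 6, giving min AVC = 87 - 24·6 + 2·6^2 = ¥15.
Because ¥141 ≥ ¥15, revenue can cover variable cost; the firm operates.
Set P = MC: 141 = 87 - 48q + 6q^2 → -54 - 48q + 6q^2 = 0. The roots are q = -1 and q = 9; the profit-maximizing output is on the rising part of MC, so q* = 9.
Check: AVC at q = 9 is ¥33 ≤ P, so revenue covers variable cost.
Profit = P·q − TC = 141·9 − 360 = ¥909.

Produce at q = 9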